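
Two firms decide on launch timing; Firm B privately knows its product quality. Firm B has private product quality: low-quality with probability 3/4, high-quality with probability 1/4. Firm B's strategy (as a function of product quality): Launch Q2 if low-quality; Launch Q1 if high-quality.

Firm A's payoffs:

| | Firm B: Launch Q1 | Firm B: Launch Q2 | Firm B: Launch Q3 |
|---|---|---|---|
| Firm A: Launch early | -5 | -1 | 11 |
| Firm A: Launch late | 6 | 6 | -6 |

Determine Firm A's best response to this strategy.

Launch late

E[Launch early] = 3/4·(-1) + 1/4·(-5) = -2
E[Launch late] = 3/4·(6) + 1/4·(6) = 6
Best response: Launch late (6 is the largest).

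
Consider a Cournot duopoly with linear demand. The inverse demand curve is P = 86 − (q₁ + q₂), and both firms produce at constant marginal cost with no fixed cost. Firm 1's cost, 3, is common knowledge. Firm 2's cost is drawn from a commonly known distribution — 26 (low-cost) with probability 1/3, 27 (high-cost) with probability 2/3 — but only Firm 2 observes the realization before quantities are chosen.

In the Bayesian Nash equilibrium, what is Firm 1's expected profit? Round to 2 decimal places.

Each type of Firm 2 best-responds to q₁; Firm 1 best-responds to the expected q₂ over Firm 2's types.
Firm 2 with cost c maximizes (86 − (q₁+q₂) − c)·q₂, giving q₂(c) = (86 − c − q₁)/2.
E[c₂] = 1/3·26 + 2/3·27 = 26.6667
Firm 1's FOC against E[q₂] yields q₁ = (86 − 2·3 + E[c₂])/3 = (86 − 6 + 26.6667)/3 = 35.5556.
E[P] = 86 − (q₁ + E[q₂]) = 38.5556; Firm 1's expected profit = (E[P] − 3)·q₁ = (38.5556 − 3)·35.5556 = 1264.2.

1264.20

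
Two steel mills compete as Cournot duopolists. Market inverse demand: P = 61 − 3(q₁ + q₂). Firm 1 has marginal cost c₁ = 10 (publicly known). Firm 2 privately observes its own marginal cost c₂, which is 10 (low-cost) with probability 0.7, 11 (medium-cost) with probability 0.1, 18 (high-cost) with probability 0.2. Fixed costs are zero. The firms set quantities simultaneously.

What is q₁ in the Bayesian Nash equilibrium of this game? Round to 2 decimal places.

Each type of Firm 2 best-responds to q₁; Firm 1 best-responds to the expected q₂ over Firm 2's types.
Firm 2 with cost c maximizes (61 − 3(q₁+q₂) − c)·q₂, giving q₂(c) = (61 − c − 3q₁)/6.
E[c₂] = 0.7·10 + 0.1·11 + 0.2·18 = 11.7
Firm 1's FOC against E[q₂] yields q₁ = (61 − 2·10 + E[c₂])/9 = (61 − 20 + 11.7)/9 = 5.85556.

5.86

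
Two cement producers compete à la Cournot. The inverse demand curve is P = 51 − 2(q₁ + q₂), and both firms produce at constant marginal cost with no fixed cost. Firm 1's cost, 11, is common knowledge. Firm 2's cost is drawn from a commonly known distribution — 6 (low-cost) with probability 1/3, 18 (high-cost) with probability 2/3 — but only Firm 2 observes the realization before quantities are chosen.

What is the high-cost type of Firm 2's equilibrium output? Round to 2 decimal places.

4.67

Firm 2 with cost c maximizes (51 − 2(q₁+q₂) − c)·q₂, giving q₂(c) = (51 − c − 2q₁)/4.
E[c₂] = 1/3·6 + 2/3·18 = 14
Firm 1's FOC against E[q₂] yields q₁ = (51 − 2·11 + E[c₂])/6 = (51 − 22 + 14)/6 = 7.16667.
q₂(high-cost) = (51 − 18 − 2·7.16667)/4 = 4.66667.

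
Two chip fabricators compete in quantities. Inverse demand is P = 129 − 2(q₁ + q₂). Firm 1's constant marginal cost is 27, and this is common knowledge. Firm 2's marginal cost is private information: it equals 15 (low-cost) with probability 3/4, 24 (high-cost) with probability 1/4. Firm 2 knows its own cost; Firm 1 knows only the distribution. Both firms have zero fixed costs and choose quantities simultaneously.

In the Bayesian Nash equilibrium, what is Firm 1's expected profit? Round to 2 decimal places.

472.78

Each type of Firm 2 best-responds to q₁; Firm 1 best-responds to the expected q₂ over Firm 2's types.
Firm 2 with cost c maximizes (129 − 2(q₁+q₂) − c)·q₂, giving q₂(c) = (129 − c − 2q₁)/4.
E[c₂] = 3/4·15 + 1/4·24 = 17.25
Firm 1's FOC against E[q₂] yields q₁ = (129 − 2·27 + E[c₂])/6 = (129 − 54 + 17.25)/6 = 15.375.
E[P] = 129 − 2·(q₁ + E[q₂]) = 57.75; Firm 1's expected profit = (E[P] − 27)·q₁ = (57.75 − 27)·15.375 = 472.781.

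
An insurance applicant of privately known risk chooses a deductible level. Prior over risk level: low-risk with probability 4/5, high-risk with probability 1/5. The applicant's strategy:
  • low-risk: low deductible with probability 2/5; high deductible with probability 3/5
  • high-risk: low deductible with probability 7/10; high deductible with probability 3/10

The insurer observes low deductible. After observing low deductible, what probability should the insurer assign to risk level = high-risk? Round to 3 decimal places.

P(low deductible) = (4/5)·(2/5) + (1/5)·(7/10) = 23/50
P(high-risk | low deductible) = ((1/5)·(7/10)) / (23/50) = (7/50) / (23/50) = 7/23

0.304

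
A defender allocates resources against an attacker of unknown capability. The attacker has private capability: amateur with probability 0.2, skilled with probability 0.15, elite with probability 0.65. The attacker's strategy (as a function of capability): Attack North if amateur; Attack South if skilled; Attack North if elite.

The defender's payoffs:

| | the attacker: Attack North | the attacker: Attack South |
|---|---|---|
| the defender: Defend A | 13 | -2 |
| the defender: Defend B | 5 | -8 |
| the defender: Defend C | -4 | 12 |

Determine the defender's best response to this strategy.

Compute the defender's expected payoff for each action, taking the expectation over the attacker's type.
E[Defend A] = 0.2·(13) + 0.15·(-2) + 0.65·(13) = 10.75
E[Defend B] = 0.2·(5) + 0.15·(-8) + 0.65·(5) = 3.05
E[Defend C] = 0.2·(-4) + 0.15·(12) + 0.65·(-4) = -1.6
Best response: Defend A (10.75 is the largest).

Defend A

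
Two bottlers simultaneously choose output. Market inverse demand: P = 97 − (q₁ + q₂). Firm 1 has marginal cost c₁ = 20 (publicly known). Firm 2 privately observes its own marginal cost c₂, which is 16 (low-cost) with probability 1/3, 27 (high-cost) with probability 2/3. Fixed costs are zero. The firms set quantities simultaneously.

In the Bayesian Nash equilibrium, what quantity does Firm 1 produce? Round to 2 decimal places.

Type-c best response for Firm 2: q₂(c) = (97 − c)/2 − q₁/2.
Firm 1 maximizes expected profit; its first-order condition is 97 − 2q₁ − E[q₂] − 20 = 0.
Substituting E[q₂] and solving: E[c₂] = 23.3333, so q₁ = (97 − 2·20 + 23.3333)/3 = 26.7778.

26.78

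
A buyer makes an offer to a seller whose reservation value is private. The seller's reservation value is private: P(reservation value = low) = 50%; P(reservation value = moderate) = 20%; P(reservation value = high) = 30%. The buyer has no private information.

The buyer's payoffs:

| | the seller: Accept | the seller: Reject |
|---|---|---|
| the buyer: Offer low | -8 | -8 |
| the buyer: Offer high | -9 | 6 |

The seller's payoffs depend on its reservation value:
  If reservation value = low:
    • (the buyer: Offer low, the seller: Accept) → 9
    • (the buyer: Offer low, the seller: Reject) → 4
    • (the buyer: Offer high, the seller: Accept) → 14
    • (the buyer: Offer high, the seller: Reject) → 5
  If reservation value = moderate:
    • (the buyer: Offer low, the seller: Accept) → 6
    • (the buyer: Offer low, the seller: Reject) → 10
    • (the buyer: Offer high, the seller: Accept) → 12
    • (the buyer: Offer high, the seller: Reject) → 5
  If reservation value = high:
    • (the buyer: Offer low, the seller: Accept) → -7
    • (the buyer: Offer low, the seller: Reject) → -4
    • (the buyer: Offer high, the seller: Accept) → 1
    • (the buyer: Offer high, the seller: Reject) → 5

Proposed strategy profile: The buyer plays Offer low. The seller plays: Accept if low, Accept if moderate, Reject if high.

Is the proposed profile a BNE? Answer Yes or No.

No

The buyer plays Offer low: E[Offer low] = 0.5·(-8) + 0.2·(-8) + 0.3·(-8) = -8; E[Offer high] = -4.5. Not best-responding. ✗
The seller (reservation value low), facing Offer low: Accept gives 9, Reject gives 4. Proposed Accept is best. ✓
The seller (reservation value moderate), facing Offer low: Accept gives 6, Reject gives 10. Proposed Accept is not best — profitable deviation exists. ✗
The seller (reservation value high), facing Offer low: Accept gives -7, Reject gives -4. Proposed Reject is best. ✓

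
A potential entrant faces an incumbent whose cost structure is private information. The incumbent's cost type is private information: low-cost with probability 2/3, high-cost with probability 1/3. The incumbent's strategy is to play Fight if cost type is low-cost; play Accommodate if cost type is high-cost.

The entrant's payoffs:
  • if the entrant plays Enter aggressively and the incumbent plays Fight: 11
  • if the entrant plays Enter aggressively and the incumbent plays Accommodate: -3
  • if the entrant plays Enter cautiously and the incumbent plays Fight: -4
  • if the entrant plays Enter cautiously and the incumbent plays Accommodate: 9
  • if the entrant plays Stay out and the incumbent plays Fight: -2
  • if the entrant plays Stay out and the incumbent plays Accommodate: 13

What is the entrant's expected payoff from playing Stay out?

E[Stay out] = 2/3·(-2) + 1/3·13 = (-4/3) + 13/3 = 3

3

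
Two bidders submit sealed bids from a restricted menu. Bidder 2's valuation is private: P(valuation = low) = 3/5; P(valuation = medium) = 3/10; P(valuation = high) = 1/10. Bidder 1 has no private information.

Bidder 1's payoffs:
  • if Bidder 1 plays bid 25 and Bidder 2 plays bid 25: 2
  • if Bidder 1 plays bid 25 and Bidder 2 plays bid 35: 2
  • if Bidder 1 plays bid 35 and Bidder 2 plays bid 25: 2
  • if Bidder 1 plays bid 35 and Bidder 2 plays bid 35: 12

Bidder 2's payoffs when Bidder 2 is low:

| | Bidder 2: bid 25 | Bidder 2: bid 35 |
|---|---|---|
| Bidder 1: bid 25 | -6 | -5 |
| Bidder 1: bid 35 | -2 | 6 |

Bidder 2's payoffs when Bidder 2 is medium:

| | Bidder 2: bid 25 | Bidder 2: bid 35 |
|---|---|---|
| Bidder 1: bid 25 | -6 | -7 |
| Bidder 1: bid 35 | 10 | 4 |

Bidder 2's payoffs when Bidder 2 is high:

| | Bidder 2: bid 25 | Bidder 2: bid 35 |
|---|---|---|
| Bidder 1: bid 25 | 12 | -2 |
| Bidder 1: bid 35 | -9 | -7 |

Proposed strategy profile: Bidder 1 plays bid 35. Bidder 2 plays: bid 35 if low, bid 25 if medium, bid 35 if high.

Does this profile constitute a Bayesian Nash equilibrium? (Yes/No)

Yes

Bidder 1 plays bid 35: E[bid 35] = 3/5·(12) + 3/10·(2) + 1/10·(12) = 9; E[bid 25] = 2. Best-responding. ✓
Bidder 2 (valuation low), facing bid 35: bid 25 gives -2, bid 35 gives 6. Proposed bid 35 is best. ✓
Bidder 2 (valuation medium), facing bid 35: bid 25 gives 10, bid 35 gives 4. Proposed bid 25 is best. ✓
Bidder 2 (valuation high), facing bid 35: bid 25 gives -9, bid 35 gives -7. Proposed bid 35 is best. ✓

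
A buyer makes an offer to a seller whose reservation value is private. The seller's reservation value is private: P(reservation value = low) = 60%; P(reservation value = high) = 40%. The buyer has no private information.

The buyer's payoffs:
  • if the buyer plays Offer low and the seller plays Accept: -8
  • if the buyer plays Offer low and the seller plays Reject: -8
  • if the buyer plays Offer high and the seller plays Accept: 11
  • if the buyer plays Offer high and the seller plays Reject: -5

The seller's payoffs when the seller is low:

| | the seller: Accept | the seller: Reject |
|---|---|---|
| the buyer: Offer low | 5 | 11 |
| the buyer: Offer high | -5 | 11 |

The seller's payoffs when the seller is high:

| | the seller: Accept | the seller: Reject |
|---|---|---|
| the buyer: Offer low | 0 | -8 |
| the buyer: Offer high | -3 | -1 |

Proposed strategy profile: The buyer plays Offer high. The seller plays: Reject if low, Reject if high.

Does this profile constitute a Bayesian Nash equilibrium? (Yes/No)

The buyer plays Offer high: E[Offer high] = 0.6·(-5) + 0.4·(-5) = -5; E[Offer low] = -8. Best-responding. ✓
The seller (reservation value low), facing Offer high: Accept gives -5, Reject gives 11. Proposed Reject is best. ✓
The seller (reservation value high), facing Offer high: Accept gives -3, Reject gives -1. Proposed Reject is best. ✓

Yes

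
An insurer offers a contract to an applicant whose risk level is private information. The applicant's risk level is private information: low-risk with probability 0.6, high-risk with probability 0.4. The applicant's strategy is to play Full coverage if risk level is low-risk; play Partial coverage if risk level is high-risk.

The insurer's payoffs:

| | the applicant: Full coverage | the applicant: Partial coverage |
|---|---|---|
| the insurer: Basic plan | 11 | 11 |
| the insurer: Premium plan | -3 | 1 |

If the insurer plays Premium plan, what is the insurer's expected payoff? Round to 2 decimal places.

-1.40

E[Premium plan] = 0.6·(-3) + 0.4·1 = (-1.8) + 0.4 = -1.4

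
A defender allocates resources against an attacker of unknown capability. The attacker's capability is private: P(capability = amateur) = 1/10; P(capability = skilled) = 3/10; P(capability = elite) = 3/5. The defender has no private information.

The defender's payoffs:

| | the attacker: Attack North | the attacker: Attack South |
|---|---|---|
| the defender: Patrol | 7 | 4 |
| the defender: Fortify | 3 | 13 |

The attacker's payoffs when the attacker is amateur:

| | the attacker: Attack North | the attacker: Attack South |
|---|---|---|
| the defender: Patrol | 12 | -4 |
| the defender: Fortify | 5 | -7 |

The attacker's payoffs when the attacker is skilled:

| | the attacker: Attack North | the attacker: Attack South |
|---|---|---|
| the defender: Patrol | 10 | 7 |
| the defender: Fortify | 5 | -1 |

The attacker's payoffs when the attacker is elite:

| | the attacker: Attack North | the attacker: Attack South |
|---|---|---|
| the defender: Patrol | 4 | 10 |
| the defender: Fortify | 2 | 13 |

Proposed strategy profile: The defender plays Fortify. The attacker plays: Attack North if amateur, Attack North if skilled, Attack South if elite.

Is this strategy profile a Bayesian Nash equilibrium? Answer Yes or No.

The defender plays Fortify: E[Fortify] = 1/10·(3) + 3/10·(3) + 3/5·(13) = 9; E[Patrol] = 26/5. Best-responding. ✓
The attacker (capability amateur), facing Fortify: Attack North gives 5, Attack South gives -7. Proposed Attack North is best. ✓
The attacker (capability skilled), facing Fortify: Attack North gives 5, Attack South gives -1. Proposed Attack North is best. ✓
The attacker (capability elite), facing Fortify: Attack North gives 2, Attack South gives 13. Proposed Attack South is best. ✓

Yes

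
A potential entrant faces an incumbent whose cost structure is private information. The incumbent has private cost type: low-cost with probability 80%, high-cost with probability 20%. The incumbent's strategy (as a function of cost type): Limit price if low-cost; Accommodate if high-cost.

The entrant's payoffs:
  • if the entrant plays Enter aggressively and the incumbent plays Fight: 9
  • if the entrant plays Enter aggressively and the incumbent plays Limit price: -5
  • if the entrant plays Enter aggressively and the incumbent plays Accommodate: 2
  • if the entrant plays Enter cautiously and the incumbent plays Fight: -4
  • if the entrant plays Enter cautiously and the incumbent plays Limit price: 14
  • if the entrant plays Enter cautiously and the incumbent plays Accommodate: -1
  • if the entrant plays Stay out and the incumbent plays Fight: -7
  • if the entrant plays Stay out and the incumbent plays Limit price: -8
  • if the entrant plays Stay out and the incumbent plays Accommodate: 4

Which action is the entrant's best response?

Enter cautiously

Compute the entrant's expected payoff for each action, taking the expectation over the incumbent's type.
E[Enter aggressively] = 0.8·(-5) + 0.2·(2) = -3.6
E[Enter cautiously] = 0.8·(14) + 0.2·(-1) = 11
E[Stay out] = 0.8·(-8) + 0.2·(4) = -5.6
Best response: Enter cautiously (11 is the largest).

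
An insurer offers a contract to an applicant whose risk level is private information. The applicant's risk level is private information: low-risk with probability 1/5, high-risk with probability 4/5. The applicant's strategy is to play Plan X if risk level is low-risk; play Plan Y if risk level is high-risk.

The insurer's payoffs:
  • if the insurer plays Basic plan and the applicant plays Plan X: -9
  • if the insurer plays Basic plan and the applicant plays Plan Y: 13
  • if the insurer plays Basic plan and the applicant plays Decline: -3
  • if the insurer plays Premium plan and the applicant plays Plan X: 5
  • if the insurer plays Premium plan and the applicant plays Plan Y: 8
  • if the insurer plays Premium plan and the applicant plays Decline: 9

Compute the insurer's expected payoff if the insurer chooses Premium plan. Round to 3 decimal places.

Take the expectation over the applicant's risk level, weighting each type's action by its prior probability.
E[Premium plan] = 1/5·5 + 4/5·8 = 1 + 32/5 = 37/5

7.400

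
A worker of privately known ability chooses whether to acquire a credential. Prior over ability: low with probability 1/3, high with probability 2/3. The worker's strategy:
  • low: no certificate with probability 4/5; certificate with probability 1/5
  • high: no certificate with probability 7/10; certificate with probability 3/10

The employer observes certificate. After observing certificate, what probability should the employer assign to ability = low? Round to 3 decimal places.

Apply Bayes' rule using the sender's strategy as the likelihood.
P(certificate) = (1/3)·(1/5) + (2/3)·(3/10) = 4/15
P(low | certificate) = ((1/3)·(1/5)) / (4/15) = (1/15) / (4/15) = 1/4

0.250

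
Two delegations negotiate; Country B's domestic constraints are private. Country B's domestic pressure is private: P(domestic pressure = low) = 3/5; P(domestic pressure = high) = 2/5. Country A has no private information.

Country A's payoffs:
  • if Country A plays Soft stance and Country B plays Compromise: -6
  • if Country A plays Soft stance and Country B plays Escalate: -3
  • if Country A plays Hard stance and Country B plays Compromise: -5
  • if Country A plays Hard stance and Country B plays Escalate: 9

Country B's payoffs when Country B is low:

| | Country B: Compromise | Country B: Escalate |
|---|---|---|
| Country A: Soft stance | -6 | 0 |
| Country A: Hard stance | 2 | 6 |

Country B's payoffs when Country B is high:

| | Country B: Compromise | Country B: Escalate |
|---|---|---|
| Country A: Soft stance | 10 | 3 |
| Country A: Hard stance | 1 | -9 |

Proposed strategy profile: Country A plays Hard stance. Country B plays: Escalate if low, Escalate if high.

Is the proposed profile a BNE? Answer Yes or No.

A profile is a BNE iff every type of every player is best-responding given beliefs about the other side.
Country A plays Hard stance: E[Hard stance] = 3/5·(9) + 2/5·(9) = 9; E[Soft stance] = -3. Best-responding. ✓
Country B (domestic pressure low), facing Hard stance: Compromise gives 2, Escalate gives 6. Proposed Escalate is best. ✓
Country B (domestic pressure high), facing Hard stance: Compromise gives 1, Escalate gives -9. Proposed Escalate is not best — profitable deviation exists. ✗

No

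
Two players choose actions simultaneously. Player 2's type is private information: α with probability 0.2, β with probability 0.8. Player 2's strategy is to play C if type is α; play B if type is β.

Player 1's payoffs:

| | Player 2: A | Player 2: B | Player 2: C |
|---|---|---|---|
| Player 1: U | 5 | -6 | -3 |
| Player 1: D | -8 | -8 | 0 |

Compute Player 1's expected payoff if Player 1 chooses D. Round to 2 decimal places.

E[D] = 0.2·0 + 0.8·(-8) = 0 + (-6.4) = -6.4

-6.40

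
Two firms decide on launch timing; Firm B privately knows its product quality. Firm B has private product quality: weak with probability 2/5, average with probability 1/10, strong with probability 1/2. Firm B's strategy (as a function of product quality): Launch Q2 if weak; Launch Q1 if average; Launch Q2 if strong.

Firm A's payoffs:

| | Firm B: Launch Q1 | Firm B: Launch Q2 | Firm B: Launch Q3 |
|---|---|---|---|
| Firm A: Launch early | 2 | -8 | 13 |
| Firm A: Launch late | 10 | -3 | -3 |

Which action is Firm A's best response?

Launch late

E[Launch early] = 2/5·(-8) + 1/10·(2) + 1/2·(-8) = -7
E[Launch late] = 2/5·(-3) + 1/10·(10) + 1/2·(-3) = -17/10
Best response: Launch late (-17/10 is the largest).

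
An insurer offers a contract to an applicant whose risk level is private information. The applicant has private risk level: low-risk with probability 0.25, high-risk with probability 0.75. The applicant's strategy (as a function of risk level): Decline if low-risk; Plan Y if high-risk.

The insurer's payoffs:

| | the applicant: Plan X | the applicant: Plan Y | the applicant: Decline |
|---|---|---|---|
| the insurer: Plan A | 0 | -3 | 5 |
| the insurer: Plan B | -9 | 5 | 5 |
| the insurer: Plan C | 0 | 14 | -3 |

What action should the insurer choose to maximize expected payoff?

E[Plan A] = 0.25·(5) + 0.75·(-3) = -1
E[Plan B] = 0.25·(5) + 0.75·(5) = 5
E[Plan C] = 0.25·(-3) + 0.75·(14) = 9.75
Best response: Plan C (9.75 is the largest).

Plan C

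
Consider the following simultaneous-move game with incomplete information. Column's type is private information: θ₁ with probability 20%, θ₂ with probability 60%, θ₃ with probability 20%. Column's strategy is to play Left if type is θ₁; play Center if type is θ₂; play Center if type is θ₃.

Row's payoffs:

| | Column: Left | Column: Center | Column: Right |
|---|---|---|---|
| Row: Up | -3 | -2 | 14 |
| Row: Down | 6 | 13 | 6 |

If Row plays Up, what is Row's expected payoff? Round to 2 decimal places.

E[Up] = 0.2·(-3) + 0.6·(-2) + 0.2·(-2) = (-0.6) + (-1.2) + (-0.4) = -2.2

-2.20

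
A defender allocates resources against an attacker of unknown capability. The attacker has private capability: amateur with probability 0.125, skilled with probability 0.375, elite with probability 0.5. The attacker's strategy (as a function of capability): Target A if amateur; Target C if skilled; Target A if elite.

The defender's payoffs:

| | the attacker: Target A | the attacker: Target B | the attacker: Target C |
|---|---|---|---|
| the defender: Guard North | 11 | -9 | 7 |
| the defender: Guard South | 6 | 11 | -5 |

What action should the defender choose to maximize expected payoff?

E[Guard North] = 0.125·(11) + 0.375·(7) + 0.5·(11) = 9.5
E[Guard South] = 0.125·(6) + 0.375·(-5) + 0.5·(6) = 1.875
Best response: Guard North (9.5 is the largest).

Guard North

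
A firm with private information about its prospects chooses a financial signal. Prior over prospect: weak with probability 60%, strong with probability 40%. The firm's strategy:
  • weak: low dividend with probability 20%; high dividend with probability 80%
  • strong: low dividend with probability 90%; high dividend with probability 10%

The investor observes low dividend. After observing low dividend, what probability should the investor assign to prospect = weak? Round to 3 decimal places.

0.250

P(low dividend) = 0.6·0.2 + 0.4·0.9 = 0.48
P(weak | low dividend) = (0.6·0.2) / 0.48 = 0.12 / 0.48 = 0.25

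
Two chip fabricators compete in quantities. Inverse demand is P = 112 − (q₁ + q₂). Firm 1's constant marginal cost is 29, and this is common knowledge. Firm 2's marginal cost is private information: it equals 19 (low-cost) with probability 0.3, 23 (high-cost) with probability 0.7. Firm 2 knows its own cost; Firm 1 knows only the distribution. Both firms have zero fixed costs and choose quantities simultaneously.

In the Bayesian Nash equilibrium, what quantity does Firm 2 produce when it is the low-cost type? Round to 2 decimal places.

33.87

Type-c best response for Firm 2: q₂(c) = (112 − c)/2 − q₁/2.
Firm 1 maximizes expected profit; its first-order condition is 112 − 2q₁ − E[q₂] − 29 = 0.
Substituting E[q₂] and solving: E[c₂] = 21.8, so q₁ = (112 − 2·29 + 21.8)/3 = 25.2667.
q₂(low-cost) = (112 − 19 − 25.2667)/2 = 33.8667.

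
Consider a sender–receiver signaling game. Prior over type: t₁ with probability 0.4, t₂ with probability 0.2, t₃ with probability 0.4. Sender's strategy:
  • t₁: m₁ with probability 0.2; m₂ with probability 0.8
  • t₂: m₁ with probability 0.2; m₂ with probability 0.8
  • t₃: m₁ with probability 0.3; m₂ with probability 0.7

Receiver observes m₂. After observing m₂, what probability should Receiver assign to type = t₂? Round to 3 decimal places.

0.211

P(m₂) = 0.4·0.8 + 0.2·0.8 + 0.4·0.7 = 0.76
P(t₂ | m₂) = (0.2·0.8) / 0.76 = 0.16 / 0.76 = 0.210526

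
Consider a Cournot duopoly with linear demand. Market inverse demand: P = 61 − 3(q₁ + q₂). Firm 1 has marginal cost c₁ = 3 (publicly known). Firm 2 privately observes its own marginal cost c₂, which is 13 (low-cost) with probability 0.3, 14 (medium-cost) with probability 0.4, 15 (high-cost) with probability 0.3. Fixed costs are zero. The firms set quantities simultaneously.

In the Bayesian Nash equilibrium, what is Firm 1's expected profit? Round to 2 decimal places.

Each type of Firm 2 best-responds to q₁; Firm 1 best-responds to the expected q₂ over Firm 2's types.
Firm 2 with cost c maximizes (61 − 3(q₁+q₂) − c)·q₂, giving q₂(c) = (61 − c − 3q₁)/6.
E[c₂] = 0.3·13 + 0.4·14 + 0.3·15 = 14
Firm 1's FOC against E[q₂] yields q₁ = (61 − 2·3 + E[c₂])/9 = (61 − 6 + 14)/9 = 7.66667.
E[P] = 61 − 3·(q₁ + E[q₂]) = 26; Firm 1's expected profit = (E[P] − 3)·q₁ = (26 − 3)·7.66667 = 176.333.

176.33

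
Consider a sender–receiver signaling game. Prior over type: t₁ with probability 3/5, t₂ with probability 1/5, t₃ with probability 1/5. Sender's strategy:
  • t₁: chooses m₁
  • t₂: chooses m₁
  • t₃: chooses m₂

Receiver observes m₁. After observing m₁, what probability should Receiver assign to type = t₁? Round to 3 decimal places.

P(m₁) = (3/5)·1 + (1/5)·1 + (1/5)·0 = 4/5
P(t₁ | m₁) = ((3/5)·1) / (4/5) = (3/5) / (4/5) = 3/4

0.750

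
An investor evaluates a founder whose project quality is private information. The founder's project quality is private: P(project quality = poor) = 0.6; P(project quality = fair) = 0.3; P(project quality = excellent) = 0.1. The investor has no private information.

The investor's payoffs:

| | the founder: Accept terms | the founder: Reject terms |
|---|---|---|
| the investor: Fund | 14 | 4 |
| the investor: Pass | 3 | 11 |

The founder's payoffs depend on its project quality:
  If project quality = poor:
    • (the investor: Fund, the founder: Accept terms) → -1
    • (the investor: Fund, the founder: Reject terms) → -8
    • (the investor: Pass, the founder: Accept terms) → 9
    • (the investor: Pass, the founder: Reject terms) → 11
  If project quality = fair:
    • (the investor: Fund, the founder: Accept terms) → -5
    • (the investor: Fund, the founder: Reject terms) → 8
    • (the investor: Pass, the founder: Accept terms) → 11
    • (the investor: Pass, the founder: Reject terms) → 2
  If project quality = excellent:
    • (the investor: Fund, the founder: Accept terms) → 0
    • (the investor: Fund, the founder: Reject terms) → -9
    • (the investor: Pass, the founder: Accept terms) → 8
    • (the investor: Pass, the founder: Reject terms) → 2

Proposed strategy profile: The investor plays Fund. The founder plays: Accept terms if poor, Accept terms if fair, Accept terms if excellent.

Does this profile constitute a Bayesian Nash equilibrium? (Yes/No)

The investor plays Fund: E[Fund] = 0.6·(14) + 0.3·(14) + 0.1·(14) = 14; E[Pass] = 3. Best-responding. ✓
The founder (project quality poor), facing Fund: Accept terms gives -1, Reject terms gives -8. Proposed Accept terms is best. ✓
The founder (project quality fair), facing Fund: Accept terms gives -5, Reject terms gives 8. Proposed Accept terms is not best — profitable deviation exists. ✗
The founder (project quality excellent), facing Fund: Accept terms gives 0, Reject terms gives -9. Proposed Accept terms is best. ✓

No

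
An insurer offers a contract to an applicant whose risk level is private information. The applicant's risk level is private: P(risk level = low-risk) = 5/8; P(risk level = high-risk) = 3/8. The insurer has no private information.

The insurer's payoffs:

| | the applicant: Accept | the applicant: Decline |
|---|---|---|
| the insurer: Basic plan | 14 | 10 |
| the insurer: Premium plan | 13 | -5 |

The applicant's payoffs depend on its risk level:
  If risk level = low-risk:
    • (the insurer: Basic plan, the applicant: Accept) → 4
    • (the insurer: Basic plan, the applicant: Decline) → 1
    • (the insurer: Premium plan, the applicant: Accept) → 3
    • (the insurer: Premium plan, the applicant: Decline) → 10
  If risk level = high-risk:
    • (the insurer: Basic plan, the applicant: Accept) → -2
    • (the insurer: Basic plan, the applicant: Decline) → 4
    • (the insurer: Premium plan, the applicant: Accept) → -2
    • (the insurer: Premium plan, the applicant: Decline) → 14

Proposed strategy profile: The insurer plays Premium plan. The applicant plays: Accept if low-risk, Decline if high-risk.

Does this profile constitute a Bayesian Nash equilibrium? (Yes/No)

The insurer plays Premium plan: E[Premium plan] = 5/8·(13) + 3/8·(-5) = 25/4; E[Basic plan] = 25/2. Not best-responding. ✗
The applicant (risk level low-risk), facing Premium plan: Accept gives 3, Decline gives 10. Proposed Accept is not best — profitable deviation exists. ✗
The applicant (risk level high-risk), facing Premium plan: Accept gives -2, Decline gives 14. Proposed Decline is best. ✓

No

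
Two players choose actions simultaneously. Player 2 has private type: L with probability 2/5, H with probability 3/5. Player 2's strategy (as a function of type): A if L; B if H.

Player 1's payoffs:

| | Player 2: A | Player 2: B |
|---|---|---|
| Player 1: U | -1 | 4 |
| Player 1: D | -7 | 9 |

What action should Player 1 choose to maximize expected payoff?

D

E[U] = 2/5·(-1) + 3/5·(4) = 2
E[D] = 2/5·(-7) + 3/5·(9) = 13/5
Best response: D (13/5 is the largest).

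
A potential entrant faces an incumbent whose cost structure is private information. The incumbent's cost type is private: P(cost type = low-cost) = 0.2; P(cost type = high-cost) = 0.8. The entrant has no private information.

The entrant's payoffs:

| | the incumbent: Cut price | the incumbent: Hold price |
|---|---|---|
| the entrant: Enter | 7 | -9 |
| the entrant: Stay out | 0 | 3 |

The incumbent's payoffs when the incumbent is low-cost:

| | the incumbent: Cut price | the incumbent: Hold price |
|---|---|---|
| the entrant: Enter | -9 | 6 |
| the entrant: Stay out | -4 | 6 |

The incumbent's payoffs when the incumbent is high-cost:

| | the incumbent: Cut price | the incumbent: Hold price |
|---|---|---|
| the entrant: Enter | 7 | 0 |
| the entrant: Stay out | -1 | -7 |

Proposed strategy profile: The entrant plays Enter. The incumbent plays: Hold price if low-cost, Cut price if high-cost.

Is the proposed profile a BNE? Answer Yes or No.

Yes

The entrant plays Enter: E[Enter] = 0.2·(-9) + 0.8·(7) = 3.8; E[Stay out] = 0.6. Best-responding. ✓
The incumbent (cost type low-cost), facing Enter: Cut price gives -9, Hold price gives 6. Proposed Hold price is best. ✓
The incumbent (cost type high-cost), facing Enter: Cut price gives 7, Hold price gives 0. Proposed Cut price is best. ✓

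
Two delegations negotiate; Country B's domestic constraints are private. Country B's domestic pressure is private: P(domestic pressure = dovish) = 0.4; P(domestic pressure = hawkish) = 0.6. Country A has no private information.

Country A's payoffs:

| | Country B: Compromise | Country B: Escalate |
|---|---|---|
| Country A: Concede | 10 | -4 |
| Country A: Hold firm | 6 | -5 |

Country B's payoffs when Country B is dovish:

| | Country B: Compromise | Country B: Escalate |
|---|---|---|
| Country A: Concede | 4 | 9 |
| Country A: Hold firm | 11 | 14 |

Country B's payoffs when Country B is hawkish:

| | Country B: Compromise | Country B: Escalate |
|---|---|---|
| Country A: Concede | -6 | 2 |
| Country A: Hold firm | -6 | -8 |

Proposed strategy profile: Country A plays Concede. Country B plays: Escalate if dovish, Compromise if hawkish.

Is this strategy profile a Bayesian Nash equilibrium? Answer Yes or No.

A profile is a BNE iff every type of every player is best-responding given beliefs about the other side.
Country A plays Concede: E[Concede] = 0.4·(-4) + 0.6·(10) = 4.4; E[Hold firm] = 1.6. Best-responding. ✓
Country B (domestic pressure dovish), facing Concede: Compromise gives 4, Escalate gives 9. Proposed Escalate is best. ✓
Country B (domestic pressure hawkish), facing Concede: Compromise gives -6, Escalate gives 2. Proposed Compromise is not best — profitable deviation exists. ✗

No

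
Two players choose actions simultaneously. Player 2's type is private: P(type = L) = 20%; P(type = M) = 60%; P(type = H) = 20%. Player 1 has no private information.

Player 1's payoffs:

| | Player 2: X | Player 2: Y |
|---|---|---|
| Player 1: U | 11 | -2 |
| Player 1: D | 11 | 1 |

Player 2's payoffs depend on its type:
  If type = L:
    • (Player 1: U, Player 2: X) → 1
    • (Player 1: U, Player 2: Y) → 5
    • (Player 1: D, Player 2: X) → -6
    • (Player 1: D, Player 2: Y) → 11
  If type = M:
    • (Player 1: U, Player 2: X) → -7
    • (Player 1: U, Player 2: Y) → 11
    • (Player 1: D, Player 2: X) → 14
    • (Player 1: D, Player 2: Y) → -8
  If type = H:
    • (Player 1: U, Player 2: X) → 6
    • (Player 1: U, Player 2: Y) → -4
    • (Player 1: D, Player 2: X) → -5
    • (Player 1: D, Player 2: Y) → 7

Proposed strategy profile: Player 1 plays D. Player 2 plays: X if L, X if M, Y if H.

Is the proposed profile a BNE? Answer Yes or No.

No

Player 1 plays D: E[D] = 0.2·(11) + 0.6·(11) + 0.2·(1) = 9; E[U] = 8.4. Best-responding. ✓
Player 2 (type L), facing D: X gives -6, Y gives 11. Proposed X is not best — profitable deviation exists. ✗
Player 2 (type M), facing D: X gives 14, Y gives -8. Proposed X is best. ✓
Player 2 (type H), facing D: X gives -5, Y gives 7. Proposed Y is best. ✓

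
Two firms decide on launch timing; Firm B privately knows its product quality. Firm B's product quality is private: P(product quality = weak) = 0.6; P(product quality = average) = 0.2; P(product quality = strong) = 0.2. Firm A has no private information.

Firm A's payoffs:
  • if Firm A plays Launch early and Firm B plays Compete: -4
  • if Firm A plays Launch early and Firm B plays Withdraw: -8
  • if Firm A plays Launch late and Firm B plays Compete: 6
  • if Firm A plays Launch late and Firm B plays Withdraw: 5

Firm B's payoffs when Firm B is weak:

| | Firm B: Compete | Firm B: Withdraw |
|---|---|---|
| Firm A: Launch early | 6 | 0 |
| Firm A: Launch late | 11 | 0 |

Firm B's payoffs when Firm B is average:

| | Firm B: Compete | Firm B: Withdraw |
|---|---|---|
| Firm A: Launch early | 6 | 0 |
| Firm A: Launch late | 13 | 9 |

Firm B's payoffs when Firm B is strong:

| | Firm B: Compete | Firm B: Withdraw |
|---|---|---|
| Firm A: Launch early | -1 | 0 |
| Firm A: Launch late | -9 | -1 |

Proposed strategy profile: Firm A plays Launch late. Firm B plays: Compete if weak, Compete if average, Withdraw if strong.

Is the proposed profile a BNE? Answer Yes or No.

Firm A plays Launch late: E[Launch late] = 0.6·(6) + 0.2·(6) + 0.2·(5) = 5.8; E[Launch early] = -4.8. Best-responding. ✓
Firm B (product quality weak), facing Launch late: Compete gives 11, Withdraw gives 0. Proposed Compete is best. ✓
Firm B (product quality average), facing Launch late: Compete gives 13, Withdraw gives 9. Proposed Compete is best. ✓
Firm B (product quality strong), facing Launch late: Compete gives -9, Withdraw gives -1. Proposed Withdraw is best. ✓

Yes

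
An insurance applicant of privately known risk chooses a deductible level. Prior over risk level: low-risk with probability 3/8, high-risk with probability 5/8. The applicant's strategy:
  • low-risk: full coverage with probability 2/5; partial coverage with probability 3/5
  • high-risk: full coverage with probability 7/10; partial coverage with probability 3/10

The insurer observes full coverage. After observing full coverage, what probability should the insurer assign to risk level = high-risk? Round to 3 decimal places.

P(full coverage) = (3/8)·(2/5) + (5/8)·(7/10) = 47/80
P(high-risk | full coverage) = ((5/8)·(7/10)) / (47/80) = (7/16) / (47/80) = 35/47

0.745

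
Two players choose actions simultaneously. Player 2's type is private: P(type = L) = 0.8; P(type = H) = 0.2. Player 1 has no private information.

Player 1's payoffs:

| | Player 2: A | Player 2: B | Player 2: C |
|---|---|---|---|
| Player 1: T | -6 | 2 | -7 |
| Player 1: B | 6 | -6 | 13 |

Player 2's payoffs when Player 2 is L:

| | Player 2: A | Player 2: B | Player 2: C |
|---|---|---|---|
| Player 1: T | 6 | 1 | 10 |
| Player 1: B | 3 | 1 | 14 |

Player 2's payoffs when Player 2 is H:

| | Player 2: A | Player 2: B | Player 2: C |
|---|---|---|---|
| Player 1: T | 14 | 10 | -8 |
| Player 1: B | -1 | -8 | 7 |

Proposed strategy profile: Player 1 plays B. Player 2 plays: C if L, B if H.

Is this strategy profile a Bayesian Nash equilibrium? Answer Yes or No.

No

A profile is a BNE iff every type of every player is best-responding given beliefs about the other side.
Player 1 plays B: E[B] = 0.8·(13) + 0.2·(-6) = 9.2; E[T] = -5.2. Best-responding. ✓
Player 2 (type L), facing B: A gives 3, B gives 1, C gives 14. Proposed C is best. ✓
Player 2 (type H), facing B: A gives -1, B gives -8, C gives 7. Proposed B is not best — profitable deviation exists. ✗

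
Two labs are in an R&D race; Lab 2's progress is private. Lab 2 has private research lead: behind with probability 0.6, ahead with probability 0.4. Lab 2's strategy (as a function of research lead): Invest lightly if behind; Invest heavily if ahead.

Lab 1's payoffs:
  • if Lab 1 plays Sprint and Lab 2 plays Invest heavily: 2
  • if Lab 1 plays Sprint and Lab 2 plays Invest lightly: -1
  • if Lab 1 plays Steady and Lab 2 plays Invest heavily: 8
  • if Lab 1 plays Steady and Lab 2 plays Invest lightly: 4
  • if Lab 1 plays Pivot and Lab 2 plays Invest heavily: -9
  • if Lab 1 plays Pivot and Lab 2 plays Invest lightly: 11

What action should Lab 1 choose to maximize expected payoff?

Steady

Compute Lab 1's expected payoff for each action, taking the expectation over Lab 2's type.
E[Sprint] = 0.6·(-1) + 0.4·(2) = 0.2
E[Steady] = 0.6·(4) + 0.4·(8) = 5.6
E[Pivot] = 0.6·(11) + 0.4·(-9) = 3
Best response: Steady (5.6 is the largest).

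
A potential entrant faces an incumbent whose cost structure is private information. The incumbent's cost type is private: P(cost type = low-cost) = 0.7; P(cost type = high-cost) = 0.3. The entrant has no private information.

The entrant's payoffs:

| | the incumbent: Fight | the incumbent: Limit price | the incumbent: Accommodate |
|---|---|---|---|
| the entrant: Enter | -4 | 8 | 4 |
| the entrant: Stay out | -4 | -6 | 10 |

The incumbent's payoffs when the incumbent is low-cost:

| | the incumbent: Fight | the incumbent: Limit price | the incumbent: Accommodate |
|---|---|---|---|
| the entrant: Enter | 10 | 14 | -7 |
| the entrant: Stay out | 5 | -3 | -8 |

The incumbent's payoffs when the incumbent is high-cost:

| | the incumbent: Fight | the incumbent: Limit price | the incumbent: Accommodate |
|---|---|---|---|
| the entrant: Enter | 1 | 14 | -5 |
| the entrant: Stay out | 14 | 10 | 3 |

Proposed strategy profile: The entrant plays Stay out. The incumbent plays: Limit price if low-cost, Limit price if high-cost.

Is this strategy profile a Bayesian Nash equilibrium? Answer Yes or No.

No

The entrant plays Stay out: E[Stay out] = 0.7·(-6) + 0.3·(-6) = -6; E[Enter] = 8. Not best-responding. ✗
The incumbent (cost type low-cost), facing Stay out: Fight gives 5, Limit price gives -3, Accommodate gives -8. Proposed Limit price is not best — profitable deviation exists. ✗
The incumbent (cost type high-cost), facing Stay out: Fight gives 14, Limit price gives 10, Accommodate gives 3. Proposed Limit price is not best — profitable deviation exists. ✗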